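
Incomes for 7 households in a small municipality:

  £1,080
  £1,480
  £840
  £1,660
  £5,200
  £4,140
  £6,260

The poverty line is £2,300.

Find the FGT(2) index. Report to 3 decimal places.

Below z: £840, £1,080, £1,480, £1,660 (q = 4 of N = 7).
Gap ratios (z−y)/z: (2300−840)/2300 = 0.6348; (2300−1080)/2300 = 0.5304; (2300−1480)/2300 = 0.3565; (2300−1660)/2300 = 0.2783.
Squared: 0.4029; 0.2814; 0.1271; 0.0774.
Sum = 0.888847; P₂ = 0.888847 / 7 = 0.127.

0.127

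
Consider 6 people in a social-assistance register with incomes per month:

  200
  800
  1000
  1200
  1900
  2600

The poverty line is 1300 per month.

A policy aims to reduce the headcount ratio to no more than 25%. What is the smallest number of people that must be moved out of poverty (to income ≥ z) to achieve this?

3

4 of the 6 people are poor, so H = 4/6 = 0.667.
A headcount ratio of at most 25% allows at most ⌊0.25 × 6⌋ = 1 poor people.
So at least 4 − 1 = 3 must be lifted.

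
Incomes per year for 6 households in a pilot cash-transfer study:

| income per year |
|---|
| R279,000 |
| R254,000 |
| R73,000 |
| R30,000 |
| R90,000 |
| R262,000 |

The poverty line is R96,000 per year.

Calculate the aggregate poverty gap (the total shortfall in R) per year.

Below the line: R30,000, R73,000, R90,000 (q = 3 of N = 6).
Individual gaps: 96000−30000 = 66000; 96000−73000 = 23000; 96000−90000 = 6000.
Aggregate gap = R95,000.

R95,000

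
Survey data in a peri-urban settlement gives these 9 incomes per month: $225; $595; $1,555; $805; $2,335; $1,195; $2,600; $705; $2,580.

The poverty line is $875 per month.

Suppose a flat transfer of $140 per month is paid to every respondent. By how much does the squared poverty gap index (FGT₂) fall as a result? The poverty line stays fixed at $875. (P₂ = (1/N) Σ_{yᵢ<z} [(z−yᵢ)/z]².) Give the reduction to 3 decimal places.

0.037

Before: below the line — $225, $595, $705, $805; squared poverty gap index (FGT₂) = 0.07760.
After the $140 transfer: below the line — $365, $735, $845; squared poverty gap index (FGT₂) = 0.04072.
Reduction = 0.07760 − 0.04072 = 0.037.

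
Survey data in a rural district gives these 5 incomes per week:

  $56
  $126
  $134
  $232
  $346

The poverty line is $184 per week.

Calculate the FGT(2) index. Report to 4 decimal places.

Below the line: $56, $126, $134 (q = 3 of N = 5).
Relative gaps: (184−56)/184 = 0.6957; (184−126)/184 = 0.3152; (184−134)/184 = 0.2717.
Squared: 0.4839; 0.0994; 0.0738.
Sum = 0.657136; P₂ = 0.657136 / 5 = 0.1314.

0.1314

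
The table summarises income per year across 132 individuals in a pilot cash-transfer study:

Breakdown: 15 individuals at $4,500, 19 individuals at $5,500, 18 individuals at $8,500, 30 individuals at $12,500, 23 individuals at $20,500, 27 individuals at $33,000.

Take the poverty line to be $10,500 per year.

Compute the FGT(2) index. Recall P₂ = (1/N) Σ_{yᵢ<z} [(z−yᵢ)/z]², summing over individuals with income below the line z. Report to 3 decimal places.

0.075

Below z: 15×$4,500, 19×$5,500, 18×$8,500 (q = 52 of N = 132).
Gap ratios (z−y)/z: (10500−4500)/10500 = 0.5714 (×15); (10500−5500)/10500 = 0.4762 (×19); (10500−8500)/10500 = 0.1905 (×18).
Squared: 0.3265 (×15); 0.2268 (×19); 0.0363 (×18).
Sum = 9.859410; P₂ = 9.859410 / 132 = 0.075.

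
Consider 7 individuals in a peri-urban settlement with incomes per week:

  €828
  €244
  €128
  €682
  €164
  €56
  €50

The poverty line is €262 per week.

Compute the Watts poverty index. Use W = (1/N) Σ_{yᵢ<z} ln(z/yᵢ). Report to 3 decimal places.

Incomes under z: €50, €56, €128, €164, €244 (q = 5 of N = 7).
Log shortfalls: ln(262/50) = 1.6563; ln(262/56) = 1.5430; ln(262/128) = 0.7163; ln(262/164) = 0.4685; ln(262/244) = 0.0712.
W = 4.455283 / 7 = 0.636.

0.636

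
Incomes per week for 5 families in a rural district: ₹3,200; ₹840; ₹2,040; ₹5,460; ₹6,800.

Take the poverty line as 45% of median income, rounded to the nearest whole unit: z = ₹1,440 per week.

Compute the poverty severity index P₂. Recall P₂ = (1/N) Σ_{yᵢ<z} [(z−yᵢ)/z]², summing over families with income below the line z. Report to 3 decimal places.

Below the line: ₹840 (q = 1 of N = 5).
Gap ratios (z−y)/z: (1440−840)/1440 = 0.4167.
Squared: 0.1736.
Sum = 0.173611; P₂ = 0.173611 / 5 = 0.035.

0.035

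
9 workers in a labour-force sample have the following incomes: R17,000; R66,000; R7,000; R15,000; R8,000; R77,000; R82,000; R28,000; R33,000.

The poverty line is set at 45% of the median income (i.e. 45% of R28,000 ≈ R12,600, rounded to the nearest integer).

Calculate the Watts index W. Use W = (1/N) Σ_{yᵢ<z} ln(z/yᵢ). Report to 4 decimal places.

Below z: R7,000, R8,000 (q = 2 of N = 9).
Log gaps: ln(12600/7000) = 0.5878; ln(12600/8000) = 0.4543.
W = 1.042042 / 9 = 0.1158.

0.1158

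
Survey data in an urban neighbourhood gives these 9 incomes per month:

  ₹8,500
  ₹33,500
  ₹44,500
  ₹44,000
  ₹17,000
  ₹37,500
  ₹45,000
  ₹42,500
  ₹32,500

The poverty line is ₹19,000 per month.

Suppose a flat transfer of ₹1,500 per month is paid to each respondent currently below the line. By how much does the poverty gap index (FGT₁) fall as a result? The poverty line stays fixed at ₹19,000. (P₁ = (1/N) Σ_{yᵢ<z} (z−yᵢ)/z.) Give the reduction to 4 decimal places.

Before: below the line — ₹8,500, ₹17,000; poverty gap index (FGT₁) = 0.073099.
After the ₹1,500 transfer: below the line — ₹10,000, ₹18,500; poverty gap index (FGT₁) = 0.055556.
Reduction = 0.073099 − 0.055556 = 0.0175.

0.0175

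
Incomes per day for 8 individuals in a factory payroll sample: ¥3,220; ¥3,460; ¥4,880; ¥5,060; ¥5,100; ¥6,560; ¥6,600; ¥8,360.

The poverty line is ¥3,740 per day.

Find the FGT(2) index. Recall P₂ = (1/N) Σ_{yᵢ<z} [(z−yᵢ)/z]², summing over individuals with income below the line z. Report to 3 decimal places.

0.003

Below z: ¥3,220, ¥3,460 (q = 2 of N = 8).
Relative gaps: (3740−3220)/3740 = 0.1390; (3740−3460)/3740 = 0.0749.
Squared: 0.0193; 0.0056.
Sum = 0.024936; P₂ = 0.024936 / 8 = 0.003.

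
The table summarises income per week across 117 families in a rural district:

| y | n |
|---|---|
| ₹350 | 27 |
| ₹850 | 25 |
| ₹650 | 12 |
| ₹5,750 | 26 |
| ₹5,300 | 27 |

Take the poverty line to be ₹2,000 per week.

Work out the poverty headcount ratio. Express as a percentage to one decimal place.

64 of the 117 families have income below ₹2,000.
H = 64/117 = 54.7%.

54.7%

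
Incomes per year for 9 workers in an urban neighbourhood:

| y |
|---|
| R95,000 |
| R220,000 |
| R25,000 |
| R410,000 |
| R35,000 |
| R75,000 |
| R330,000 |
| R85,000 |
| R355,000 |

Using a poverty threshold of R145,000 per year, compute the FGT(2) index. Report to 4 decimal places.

Poor units: R25,000, R35,000, R75,000, R85,000, R95,000 (q = 5 of N = 9).
Gap ratios (z−y)/z: (145000−25000)/145000 = 0.8276; (145000−35000)/145000 = 0.7586; (145000−75000)/145000 = 0.4828; (145000−85000)/145000 = 0.4138; (145000−95000)/145000 = 0.3448.
Squared: 0.6849; 0.5755; 0.2331; 0.1712; 0.1189.
Sum = 1.783591; P₂ = 1.783591 / 9 = 0.1982.

0.1982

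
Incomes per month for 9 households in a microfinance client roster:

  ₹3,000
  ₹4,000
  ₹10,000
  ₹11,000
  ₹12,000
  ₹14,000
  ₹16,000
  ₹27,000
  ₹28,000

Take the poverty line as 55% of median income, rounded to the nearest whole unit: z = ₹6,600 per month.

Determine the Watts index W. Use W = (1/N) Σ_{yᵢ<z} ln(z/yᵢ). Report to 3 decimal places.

Below the line: ₹3,000, ₹4,000 (q = 2 of N = 9).
Log shortfalls: ln(6600/3000) = 0.7885; ln(6600/4000) = 0.5008.
W = 1.289233 / 9 = 0.143.

0.143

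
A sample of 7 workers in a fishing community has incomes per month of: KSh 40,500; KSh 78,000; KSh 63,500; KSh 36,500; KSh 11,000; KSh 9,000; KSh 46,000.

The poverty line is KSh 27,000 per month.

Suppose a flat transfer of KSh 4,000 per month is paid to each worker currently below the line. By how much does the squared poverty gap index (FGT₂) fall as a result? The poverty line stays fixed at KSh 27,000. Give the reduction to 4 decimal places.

0.0470

Before: below the line — KSh 9,000, KSh 11,000; squared poverty gap index (FGT₂) = 0.113659.
After the KSh 4,000 transfer: below the line — KSh 13,000, KSh 15,000; squared poverty gap index (FGT₂) = 0.066627.
Reduction = 0.113659 − 0.066627 = 0.0470.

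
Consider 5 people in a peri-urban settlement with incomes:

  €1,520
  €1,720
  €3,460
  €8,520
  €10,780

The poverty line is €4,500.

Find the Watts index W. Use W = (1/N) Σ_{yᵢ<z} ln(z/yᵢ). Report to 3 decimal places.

Below the line: €1,520, €1,720, €3,460 (q = 3 of N = 5).
Log gaps: ln(4500/1520) = 1.0854; ln(4500/1720) = 0.9618; ln(4500/3460) = 0.2628.
W = 2.309929 / 5 = 0.462.

0.462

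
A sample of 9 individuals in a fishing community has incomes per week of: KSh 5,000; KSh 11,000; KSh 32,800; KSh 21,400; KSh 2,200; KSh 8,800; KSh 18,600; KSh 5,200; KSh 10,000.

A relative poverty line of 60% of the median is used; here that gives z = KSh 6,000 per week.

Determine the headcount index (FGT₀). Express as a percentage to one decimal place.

33.3%

3 of the 9 individuals have income below KSh 6,000.
H = 3/9 = 33.3%.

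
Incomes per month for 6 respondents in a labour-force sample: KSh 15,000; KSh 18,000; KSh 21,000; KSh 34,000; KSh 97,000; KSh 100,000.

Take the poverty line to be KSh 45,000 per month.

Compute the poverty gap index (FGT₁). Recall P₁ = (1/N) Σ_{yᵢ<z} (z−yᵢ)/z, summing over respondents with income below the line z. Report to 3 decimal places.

Incomes under z: KSh 15,000, KSh 18,000, KSh 21,000, KSh 34,000 (q = 4 of N = 6).
Normalized shortfalls: (45000−15000)/45000 = 0.6667; (45000−18000)/45000 = 0.6000; (45000−21000)/45000 = 0.5333; (45000−34000)/45000 = 0.2444.
Σ = 2.044444. Dividing by the full population N = 6 gives P₁ = 0.341.

0.341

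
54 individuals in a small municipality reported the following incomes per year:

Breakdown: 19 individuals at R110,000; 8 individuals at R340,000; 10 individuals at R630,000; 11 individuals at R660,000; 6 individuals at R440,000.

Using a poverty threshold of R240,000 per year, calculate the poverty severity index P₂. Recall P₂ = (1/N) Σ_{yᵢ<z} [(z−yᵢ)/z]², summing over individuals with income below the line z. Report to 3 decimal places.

0.103

Incomes under z: 19×R110,000 (q = 19 of N = 54).
Shortfall ratios: (240000−110000)/240000 = 0.5417 (×19).
Squared: 0.2934 (×19).
Sum = 5.574653; P₂ = 5.574653 / 54 = 0.103.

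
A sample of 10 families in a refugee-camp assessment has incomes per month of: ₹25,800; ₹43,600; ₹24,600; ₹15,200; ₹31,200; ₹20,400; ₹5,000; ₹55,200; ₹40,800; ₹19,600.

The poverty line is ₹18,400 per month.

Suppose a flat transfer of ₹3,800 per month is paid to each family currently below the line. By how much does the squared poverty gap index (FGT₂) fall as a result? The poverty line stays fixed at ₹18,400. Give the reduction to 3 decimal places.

Before: below the line — ₹5,000, ₹15,200; squared poverty gap index (FGT₂) = 0.05606.
After the ₹3,800 transfer: below the line — ₹8,800; squared poverty gap index (FGT₂) = 0.02722.
Reduction = 0.05606 − 0.02722 = 0.029.

0.029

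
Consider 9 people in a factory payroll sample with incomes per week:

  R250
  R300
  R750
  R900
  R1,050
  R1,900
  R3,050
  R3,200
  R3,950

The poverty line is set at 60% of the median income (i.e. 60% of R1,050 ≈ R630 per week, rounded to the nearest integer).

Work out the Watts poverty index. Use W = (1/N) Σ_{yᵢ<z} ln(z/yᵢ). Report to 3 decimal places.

0.185

Incomes under z: R250, R300 (q = 2 of N = 9).
ln(z/y) terms: ln(630/250) = 0.9243; ln(630/300) = 0.7419.
W = 1.666196 / 9 = 0.185.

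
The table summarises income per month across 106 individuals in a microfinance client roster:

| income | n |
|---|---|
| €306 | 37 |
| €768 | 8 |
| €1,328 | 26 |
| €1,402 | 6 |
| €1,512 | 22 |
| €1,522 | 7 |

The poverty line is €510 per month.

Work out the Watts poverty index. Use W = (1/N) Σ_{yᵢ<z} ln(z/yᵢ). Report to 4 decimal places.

0.1783

Poor units: 37×€306 (q = 37 of N = 106).
ln(z/y) terms: ln(510/306) = 0.5108 (×37).
W = 18.900548 / 106 = 0.1783.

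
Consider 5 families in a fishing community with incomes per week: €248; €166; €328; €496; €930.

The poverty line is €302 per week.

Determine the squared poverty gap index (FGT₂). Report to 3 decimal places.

Below z: €166, €248 (q = 2 of N = 5).
Shortfall ratios: (302−166)/302 = 0.4503; (302−248)/302 = 0.1788.
Squared: 0.2028; 0.0320.
Sum = 0.234770; P₂ = 0.234770 / 5 = 0.047.

0.047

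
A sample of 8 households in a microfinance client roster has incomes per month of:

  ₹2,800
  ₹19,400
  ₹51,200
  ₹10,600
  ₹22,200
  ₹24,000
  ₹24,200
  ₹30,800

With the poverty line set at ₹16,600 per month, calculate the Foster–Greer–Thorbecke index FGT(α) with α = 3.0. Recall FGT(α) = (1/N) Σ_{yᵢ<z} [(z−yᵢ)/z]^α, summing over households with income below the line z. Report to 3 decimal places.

0.078

Below z: ₹2,800, ₹10,600 (q = 2 of N = 8).
Relative gaps: (16600−2800)/16600 = 0.8313; (16600−10600)/16600 = 0.3614.
Raised to α = 3.0: 0.57453; 0.04722.
Sum = 0.621751; FGT(3.0) = 0.621751 / 8 = 0.078.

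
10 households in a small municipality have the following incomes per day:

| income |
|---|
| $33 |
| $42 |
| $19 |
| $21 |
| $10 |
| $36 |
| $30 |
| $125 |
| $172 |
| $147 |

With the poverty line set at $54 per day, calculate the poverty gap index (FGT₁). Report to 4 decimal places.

Below z: $10, $19, $21, $30, $33, $36, $42 (q = 7 of N = 10).
Shortfall ratios: (54−10)/54 = 0.8148; (54−19)/54 = 0.6481; (54−21)/54 = 0.6111; (54−30)/54 = 0.4444; (54−33)/54 = 0.3889; (54−36)/54 = 0.3333; (54−42)/54 = 0.2222.
Σ = 3.462963. Dividing by the full population N = 10 gives P₁ = 0.3463.

0.3463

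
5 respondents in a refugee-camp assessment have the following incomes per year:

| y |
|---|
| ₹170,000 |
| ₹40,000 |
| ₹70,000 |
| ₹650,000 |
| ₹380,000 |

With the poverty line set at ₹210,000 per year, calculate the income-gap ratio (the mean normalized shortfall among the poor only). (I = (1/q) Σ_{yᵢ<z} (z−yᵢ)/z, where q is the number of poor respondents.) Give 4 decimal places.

Incomes under z: ₹40,000, ₹70,000, ₹170,000 (q = 3 of N = 5).
Shortfall ratios (z−y)/z: 0.8095, 0.6667, 0.1905; sum = 1.666667.
The income-gap ratio divides by q (the poor only): 1.666667 / 3 = 0.5556.

0.5556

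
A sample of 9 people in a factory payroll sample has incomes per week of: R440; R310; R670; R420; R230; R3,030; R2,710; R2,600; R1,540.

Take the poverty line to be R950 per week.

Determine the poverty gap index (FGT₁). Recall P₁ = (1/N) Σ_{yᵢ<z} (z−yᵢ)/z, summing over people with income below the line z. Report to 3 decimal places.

0.313

Incomes under z: R230, R310, R420, R440, R670 (q = 5 of N = 9).
Normalized shortfalls: (950−230)/950 = 0.7579; (950−310)/950 = 0.6737; (950−420)/950 = 0.5579; (950−440)/950 = 0.5368; (950−670)/950 = 0.2947.
Sum of shortfalls = 2.821053; P₁ averages over all N: 2.821053 / 9 = 0.313.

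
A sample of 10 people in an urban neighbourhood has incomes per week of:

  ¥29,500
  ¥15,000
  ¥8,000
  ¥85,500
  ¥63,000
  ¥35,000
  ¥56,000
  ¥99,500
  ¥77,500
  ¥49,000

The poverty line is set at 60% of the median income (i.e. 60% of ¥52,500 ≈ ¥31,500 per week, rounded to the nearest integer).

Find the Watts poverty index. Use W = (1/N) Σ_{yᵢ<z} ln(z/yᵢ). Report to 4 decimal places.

Incomes under z: ¥8,000, ¥15,000, ¥29,500 (q = 3 of N = 10).
Log shortfalls: ln(31500/8000) = 1.3705; ln(31500/15000) = 0.7419; ln(31500/29500) = 0.0656.
W = 2.178081 / 10 = 0.2178.

0.2178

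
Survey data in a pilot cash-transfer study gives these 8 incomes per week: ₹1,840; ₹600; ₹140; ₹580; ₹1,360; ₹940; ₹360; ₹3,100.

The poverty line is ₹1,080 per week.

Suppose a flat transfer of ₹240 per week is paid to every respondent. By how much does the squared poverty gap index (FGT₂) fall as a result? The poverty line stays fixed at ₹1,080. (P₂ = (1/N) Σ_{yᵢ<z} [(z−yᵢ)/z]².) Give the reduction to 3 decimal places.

Before: below the line — ₹140, ₹360, ₹580, ₹600, ₹940; squared poverty gap index (FGT₂) = 0.20383.
After the ₹240 transfer: below the line — ₹380, ₹600, ₹820, ₹840; squared poverty gap index (FGT₂) = 0.09062.
Reduction = 0.20383 − 0.09062 = 0.113.

0.113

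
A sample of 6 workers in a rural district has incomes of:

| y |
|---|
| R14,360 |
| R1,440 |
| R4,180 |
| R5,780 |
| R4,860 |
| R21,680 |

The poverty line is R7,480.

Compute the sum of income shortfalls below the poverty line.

Below z: R1,440, R4,180, R4,860, R5,780 (q = 4 of N = 6).
Individual gaps: 7480−1440 = 6040; 7480−4180 = 3300; 7480−4860 = 2620; 7480−5780 = 1700.
Aggregate gap = R13,660.

R13,660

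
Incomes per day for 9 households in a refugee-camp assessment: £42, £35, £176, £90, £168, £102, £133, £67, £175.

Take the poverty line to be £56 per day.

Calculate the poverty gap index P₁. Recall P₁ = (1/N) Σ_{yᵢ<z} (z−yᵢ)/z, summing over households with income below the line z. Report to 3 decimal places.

0.069

Poor units: £35, £42 (q = 2 of N = 9).
Gap ratios (z−y)/z: (56−35)/56 = 0.3750; (56−42)/56 = 0.2500.
Σ = 0.625000. Dividing by the full population N = 9 gives P₁ = 0.069.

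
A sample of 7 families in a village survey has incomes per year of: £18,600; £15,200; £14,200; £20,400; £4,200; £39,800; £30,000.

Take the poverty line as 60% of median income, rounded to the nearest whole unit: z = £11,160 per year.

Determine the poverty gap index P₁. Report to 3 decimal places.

Below the line: £4,200 (q = 1 of N = 7).
Gap ratios (z−y)/z: (11160−4200)/11160 = 0.6237.
Σ = 0.623656. Dividing by the full population N = 7 gives P₁ = 0.089.

0.089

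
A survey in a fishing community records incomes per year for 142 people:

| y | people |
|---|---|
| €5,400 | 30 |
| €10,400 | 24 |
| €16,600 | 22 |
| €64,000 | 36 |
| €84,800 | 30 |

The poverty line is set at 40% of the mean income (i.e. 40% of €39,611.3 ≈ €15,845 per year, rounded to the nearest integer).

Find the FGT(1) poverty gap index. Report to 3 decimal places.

Incomes under z: 30×€5,400, 24×€10,400 (q = 54 of N = 142).
Gap ratios (z−y)/z: (15845−5400)/15845 = 0.6592 (×30); (15845−10400)/15845 = 0.3436 (×24).
Σ = 28.023351. Dividing by the full population N = 142 gives P₁ = 0.197.

0.197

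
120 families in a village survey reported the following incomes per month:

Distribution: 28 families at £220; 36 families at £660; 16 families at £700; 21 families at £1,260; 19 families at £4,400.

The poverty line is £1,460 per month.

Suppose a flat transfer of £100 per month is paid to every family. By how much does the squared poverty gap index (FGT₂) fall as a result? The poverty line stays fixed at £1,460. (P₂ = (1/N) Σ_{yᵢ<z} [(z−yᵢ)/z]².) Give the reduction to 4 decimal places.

Before: below the line — 28×£220, 36×£660, 16×£700, 21×£1,260; squared poverty gap index (FGT₂) = 0.297798.
After the £100 transfer: below the line — 28×£320, 36×£760, 16×£800, 21×£1,360; squared poverty gap index (FGT₂) = 0.239290.
Reduction = 0.297798 − 0.239290 = 0.0585.

0.0585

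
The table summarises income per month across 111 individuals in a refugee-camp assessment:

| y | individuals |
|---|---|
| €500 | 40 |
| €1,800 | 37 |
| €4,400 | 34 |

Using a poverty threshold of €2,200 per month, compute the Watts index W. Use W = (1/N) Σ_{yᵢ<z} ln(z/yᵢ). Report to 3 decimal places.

Below the line: 40×€500, 37×€1,800 (q = 77 of N = 111).
Log gaps: ln(2200/500) = 1.4816 (×40); ln(2200/1800) = 0.2007 (×37).
W = 66.688997 / 111 = 0.601.

0.601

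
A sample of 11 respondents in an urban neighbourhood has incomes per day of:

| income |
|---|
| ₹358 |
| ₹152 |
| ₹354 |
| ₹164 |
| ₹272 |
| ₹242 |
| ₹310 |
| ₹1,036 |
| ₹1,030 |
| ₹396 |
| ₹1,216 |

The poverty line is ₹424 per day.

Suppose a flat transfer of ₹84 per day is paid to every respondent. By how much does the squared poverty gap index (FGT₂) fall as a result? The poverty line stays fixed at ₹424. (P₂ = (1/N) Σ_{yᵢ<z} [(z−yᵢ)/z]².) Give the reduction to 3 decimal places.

Before: below the line — ₹152, ₹164, ₹242, ₹272, ₹310, ₹354, ₹358, ₹396; squared poverty gap index (FGT₂) = 0.11168.
After the ₹84 transfer: below the line — ₹236, ₹248, ₹326, ₹356, ₹394; squared poverty gap index (FGT₂) = 0.04119.
Reduction = 0.11168 − 0.04119 = 0.070.

0.070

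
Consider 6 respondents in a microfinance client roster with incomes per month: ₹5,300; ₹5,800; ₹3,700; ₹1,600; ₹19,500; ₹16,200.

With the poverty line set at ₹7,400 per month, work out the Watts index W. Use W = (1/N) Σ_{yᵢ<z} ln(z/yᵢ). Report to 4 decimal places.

Below the line: ₹1,600, ₹3,700, ₹5,300, ₹5,800 (q = 4 of N = 6).
Log shortfalls: ln(7400/1600) = 1.5315; ln(7400/3700) = 0.6931; ln(7400/5300) = 0.3338; ln(7400/5800) = 0.2436.
W = 2.802019 / 6 = 0.4670.

0.4670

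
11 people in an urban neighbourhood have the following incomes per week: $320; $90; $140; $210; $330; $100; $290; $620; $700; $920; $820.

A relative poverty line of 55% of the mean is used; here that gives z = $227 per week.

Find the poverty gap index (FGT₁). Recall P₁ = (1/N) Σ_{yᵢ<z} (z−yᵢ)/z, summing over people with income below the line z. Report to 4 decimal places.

0.1474

Below the line: $90, $100, $140, $210 (q = 4 of N = 11).
Gap ratios (z−y)/z: (227−90)/227 = 0.6035; (227−100)/227 = 0.5595; (227−140)/227 = 0.3833; (227−210)/227 = 0.0749.
Sum of shortfalls = 1.621145; P₁ averages over all N: 1.621145 / 11 = 0.1474.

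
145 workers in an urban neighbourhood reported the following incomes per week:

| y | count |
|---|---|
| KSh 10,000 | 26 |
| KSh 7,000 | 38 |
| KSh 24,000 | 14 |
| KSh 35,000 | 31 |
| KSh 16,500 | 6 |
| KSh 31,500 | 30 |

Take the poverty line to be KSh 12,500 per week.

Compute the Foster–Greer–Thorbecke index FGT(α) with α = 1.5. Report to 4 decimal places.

Below z: 38×KSh 7,000, 26×KSh 10,000 (q = 64 of N = 145).
Shortfall ratios: (12500−7000)/12500 = 0.4400 (×38); (12500−10000)/12500 = 0.2000 (×26).
Raised to α = 1.5: 0.29186 (×38); 0.08944 (×26).
Sum = 13.416304; FGT(1.5) = 13.416304 / 145 = 0.0925.

0.0925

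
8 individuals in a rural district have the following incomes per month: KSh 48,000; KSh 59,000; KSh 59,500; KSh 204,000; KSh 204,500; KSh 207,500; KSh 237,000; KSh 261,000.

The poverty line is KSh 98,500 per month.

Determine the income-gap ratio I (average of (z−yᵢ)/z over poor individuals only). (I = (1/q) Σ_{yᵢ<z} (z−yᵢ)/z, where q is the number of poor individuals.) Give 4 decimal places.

Incomes under z: KSh 48,000, KSh 59,000, KSh 59,500 (q = 3 of N = 8).
Shortfall ratios (z−y)/z: 0.5127, 0.4010, 0.3959; sum = 1.309645.
I averages over the q = 3 poor units only: 1.309645 / 3 = 0.4365.

0.4365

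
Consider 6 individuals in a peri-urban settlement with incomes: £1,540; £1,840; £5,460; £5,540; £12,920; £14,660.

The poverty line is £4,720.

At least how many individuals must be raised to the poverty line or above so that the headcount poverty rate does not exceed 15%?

Currently q = 2 of N = 6 are below the line (H = 0.333).
A headcount ratio of at most 15% allows at most ⌊0.15 × 6⌋ = 0 poor individuals.
So at least 2 − 0 = 2 must be lifted.

2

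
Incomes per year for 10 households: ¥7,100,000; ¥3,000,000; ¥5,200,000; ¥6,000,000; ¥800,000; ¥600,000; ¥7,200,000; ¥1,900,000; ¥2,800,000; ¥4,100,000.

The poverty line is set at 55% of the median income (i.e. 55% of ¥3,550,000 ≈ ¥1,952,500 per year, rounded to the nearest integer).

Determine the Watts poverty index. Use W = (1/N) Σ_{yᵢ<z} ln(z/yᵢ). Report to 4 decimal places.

0.2099

Incomes under z: ¥600,000, ¥800,000, ¥1,900,000 (q = 3 of N = 10).
ln(z/y) terms: ln(1952500/600000) = 1.1799; ln(1952500/800000) = 0.8923; ln(1952500/1900000) = 0.0273.
W = 2.099447 / 10 = 0.2099.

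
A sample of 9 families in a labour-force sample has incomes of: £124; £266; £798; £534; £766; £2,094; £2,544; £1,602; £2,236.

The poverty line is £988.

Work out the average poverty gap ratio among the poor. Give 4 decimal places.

0.4964

Below the line: £124, £266, £534, £766, £798 (q = 5 of N = 9).
Shortfall ratios (z−y)/z: 0.8745, 0.7308, 0.4595, 0.2247, 0.1923; sum = 2.481781.
The income-gap ratio divides by q (the poor only): 2.481781 / 5 = 0.4964.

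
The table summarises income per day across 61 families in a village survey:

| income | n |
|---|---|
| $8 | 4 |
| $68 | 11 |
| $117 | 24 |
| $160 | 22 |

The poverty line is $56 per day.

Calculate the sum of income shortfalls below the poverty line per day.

Below z: 4×$8 (q = 4 of N = 61).
Individual gaps: 4×(56−8) = 192.
Aggregate gap = $192.

$192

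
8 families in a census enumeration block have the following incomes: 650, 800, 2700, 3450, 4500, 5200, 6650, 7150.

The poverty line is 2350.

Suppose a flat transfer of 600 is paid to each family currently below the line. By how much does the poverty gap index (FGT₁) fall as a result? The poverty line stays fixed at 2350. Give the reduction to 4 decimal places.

Before: below the line — 650, 800; poverty gap index (FGT₁) = 0.172872.
After the 600 transfer: below the line — 1250, 1400; poverty gap index (FGT₁) = 0.109043.
Reduction = 0.172872 − 0.109043 = 0.0638.

0.0638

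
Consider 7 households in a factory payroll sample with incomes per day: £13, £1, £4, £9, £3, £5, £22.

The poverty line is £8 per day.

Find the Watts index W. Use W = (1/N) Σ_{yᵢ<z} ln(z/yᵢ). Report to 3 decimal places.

Incomes under z: £1, £3, £4, £5 (q = 4 of N = 7).
Log shortfalls: ln(8/1) = 2.0794; ln(8/3) = 0.9808; ln(8/4) = 0.6931; ln(8/5) = 0.4700.
W = 4.223422 / 7 = 0.603.

0.603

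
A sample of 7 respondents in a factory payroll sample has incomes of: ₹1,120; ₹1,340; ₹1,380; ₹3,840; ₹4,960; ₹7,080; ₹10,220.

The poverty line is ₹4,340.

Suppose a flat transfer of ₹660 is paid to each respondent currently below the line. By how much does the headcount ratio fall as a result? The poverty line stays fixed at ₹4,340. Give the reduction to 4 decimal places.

Before: below the line — ₹1,120, ₹1,340, ₹1,380, ₹3,840; headcount ratio = 0.571429.
After the ₹660 transfer: below the line — ₹1,780, ₹2,000, ₹2,040; headcount ratio = 0.428571.
Reduction = 0.571429 − 0.428571 = 0.1429.

0.1429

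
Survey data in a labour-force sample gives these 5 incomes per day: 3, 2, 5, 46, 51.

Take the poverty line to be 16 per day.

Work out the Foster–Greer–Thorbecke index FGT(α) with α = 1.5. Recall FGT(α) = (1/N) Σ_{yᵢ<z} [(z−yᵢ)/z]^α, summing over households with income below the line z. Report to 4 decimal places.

0.4242

Poor units: 2, 3, 5 (q = 3 of N = 5).
Shortfall ratios: (16−2)/16 = 0.8750; (16−3)/16 = 0.8125; (16−5)/16 = 0.6875.
Raised to α = 1.5: 0.81849; 0.73238; 0.57004.
Sum = 2.120910; FGT(1.5) = 2.120910 / 5 = 0.4242.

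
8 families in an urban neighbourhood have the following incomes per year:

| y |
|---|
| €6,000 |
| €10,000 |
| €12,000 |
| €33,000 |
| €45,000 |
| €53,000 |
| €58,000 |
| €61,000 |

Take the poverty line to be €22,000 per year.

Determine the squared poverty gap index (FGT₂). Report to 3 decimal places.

Poor units: €6,000, €10,000, €12,000 (q = 3 of N = 8).
Shortfall ratios: (22000−6000)/22000 = 0.7273; (22000−10000)/22000 = 0.5455; (22000−12000)/22000 = 0.4545.
Squared: 0.5289; 0.2975; 0.2066.
Sum = 1.033058; P₂ = 1.033058 / 8 = 0.129.

0.129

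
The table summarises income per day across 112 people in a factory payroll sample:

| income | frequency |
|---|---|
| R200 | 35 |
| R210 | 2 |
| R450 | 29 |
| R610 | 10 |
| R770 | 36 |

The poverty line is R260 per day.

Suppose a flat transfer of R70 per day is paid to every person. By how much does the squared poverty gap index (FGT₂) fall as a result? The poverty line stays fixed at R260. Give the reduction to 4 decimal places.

Before: below the line — 35×R200, 2×R210; squared poverty gap index (FGT₂) = 0.017302.
After the R70 transfer: below the line — none; squared poverty gap index (FGT₂) = 0.000000.
Reduction = 0.017302 − 0.000000 = 0.0173.

0.0173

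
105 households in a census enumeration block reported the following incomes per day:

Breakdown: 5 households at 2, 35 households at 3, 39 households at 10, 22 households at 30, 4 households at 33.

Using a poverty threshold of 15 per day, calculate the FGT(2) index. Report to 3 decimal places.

0.290

Below z: 5×2, 35×3, 39×10 (q = 79 of N = 105).
Gap ratios (z−y)/z: (15−2)/15 = 0.8667 (×5); (15−3)/15 = 0.8000 (×35); (15−10)/15 = 0.3333 (×39).
Squared: 0.7511 (×5); 0.6400 (×35); 0.1111 (×39).
Sum = 30.488889; P₂ = 30.488889 / 105 = 0.290.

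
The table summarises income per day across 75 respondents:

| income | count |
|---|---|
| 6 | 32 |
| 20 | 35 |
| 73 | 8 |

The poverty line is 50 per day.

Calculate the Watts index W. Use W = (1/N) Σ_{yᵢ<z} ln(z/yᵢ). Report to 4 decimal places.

Below z: 32×6, 35×20 (q = 67 of N = 75).
Log gaps: ln(50/6) = 2.1203 (×32); ln(50/20) = 0.9163 (×35).
W = 99.918609 / 75 = 1.3322.

1.3322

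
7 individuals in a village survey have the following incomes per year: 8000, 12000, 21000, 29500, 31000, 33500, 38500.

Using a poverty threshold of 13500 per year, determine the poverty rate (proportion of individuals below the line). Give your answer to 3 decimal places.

2 of the 7 individuals have income below 13500.
H = 2/7 = 0.286.

0.286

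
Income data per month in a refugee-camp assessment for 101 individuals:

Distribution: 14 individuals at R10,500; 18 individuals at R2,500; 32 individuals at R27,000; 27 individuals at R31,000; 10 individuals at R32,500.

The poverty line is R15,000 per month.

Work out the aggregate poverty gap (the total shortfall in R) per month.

Poor units: 18×R2,500, 14×R10,500 (q = 32 of N = 101).
Individual gaps: 18×(15000−2500) = 225000; 14×(15000−10500) = 63000.
Aggregate gap = R288,000.

R288,000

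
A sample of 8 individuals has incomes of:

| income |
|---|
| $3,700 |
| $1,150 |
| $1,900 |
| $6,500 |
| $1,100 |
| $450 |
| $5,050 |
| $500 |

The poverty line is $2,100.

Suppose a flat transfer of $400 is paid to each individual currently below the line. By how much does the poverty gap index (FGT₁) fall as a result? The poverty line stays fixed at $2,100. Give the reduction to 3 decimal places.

0.107

Before: below the line — $450, $500, $1,100, $1,150, $1,900; poverty gap index (FGT₁) = 0.32143.
After the $400 transfer: below the line — $850, $900, $1,500, $1,550; poverty gap index (FGT₁) = 0.21429.
Reduction = 0.32143 − 0.21429 = 0.107.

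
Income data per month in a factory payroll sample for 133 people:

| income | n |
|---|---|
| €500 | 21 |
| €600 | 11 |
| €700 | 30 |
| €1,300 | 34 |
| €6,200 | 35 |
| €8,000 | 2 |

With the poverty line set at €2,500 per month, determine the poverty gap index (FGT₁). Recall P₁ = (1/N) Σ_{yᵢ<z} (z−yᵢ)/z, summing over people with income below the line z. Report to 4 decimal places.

Below the line: 21×€500, 11×€600, 30×€700, 34×€1,300 (q = 96 of N = 133).
Normalized shortfalls: (2500−500)/2500 = 0.8000 (×21); (2500−600)/2500 = 0.7600 (×11); (2500−700)/2500 = 0.7200 (×30); (2500−1300)/2500 = 0.4800 (×34).
Σ = 63.080000. Dividing by the full population N = 133 gives P₁ = 0.4743.

0.4743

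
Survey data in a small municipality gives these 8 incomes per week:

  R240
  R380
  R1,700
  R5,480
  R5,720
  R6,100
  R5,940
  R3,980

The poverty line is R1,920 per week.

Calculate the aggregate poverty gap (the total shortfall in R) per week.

Below z: R240, R380, R1,700 (q = 3 of N = 8).
Individual gaps: 1920−240 = 1680; 1920−380 = 1540; 1920−1700 = 220.
Aggregate gap = R3,440.

R3,440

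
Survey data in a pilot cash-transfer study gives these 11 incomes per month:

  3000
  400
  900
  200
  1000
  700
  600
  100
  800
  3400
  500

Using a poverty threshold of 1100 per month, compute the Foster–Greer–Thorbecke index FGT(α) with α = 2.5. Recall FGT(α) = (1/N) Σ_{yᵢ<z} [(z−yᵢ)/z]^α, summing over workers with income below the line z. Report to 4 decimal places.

0.2010

Below the line: 100, 200, 400, 500, 600, 700, 800, 900, 1000 (q = 9 of N = 11).
Shortfall ratios: (1100−100)/1100 = 0.9091; (1100−200)/1100 = 0.8182; (1100−400)/1100 = 0.6364; (1100−500)/1100 = 0.5455; (1100−600)/1100 = 0.4545; (1100−700)/1100 = 0.3636; (1100−800)/1100 = 0.2727; (1100−900)/1100 = 0.1818; (1100−1000)/1100 = 0.0909.
Raised to α = 2.5: 0.78799; 0.60551; 0.32305; 0.21973; 0.13930; 0.07974; 0.03884; 0.01410; 0.00249.
Sum = 2.210747; FGT(2.5) = 2.210747 / 11 = 0.2010.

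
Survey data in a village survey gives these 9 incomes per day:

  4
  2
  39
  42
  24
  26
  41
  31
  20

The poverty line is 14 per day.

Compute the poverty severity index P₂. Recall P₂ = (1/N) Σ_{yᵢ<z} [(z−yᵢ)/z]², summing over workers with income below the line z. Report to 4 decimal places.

0.1383

Below z: 2, 4 (q = 2 of N = 9).
Normalized shortfalls: (14−2)/14 = 0.8571; (14−4)/14 = 0.7143.
Squared: 0.7347; 0.5102.
Sum = 1.244898; P₂ = 1.244898 / 9 = 0.1383.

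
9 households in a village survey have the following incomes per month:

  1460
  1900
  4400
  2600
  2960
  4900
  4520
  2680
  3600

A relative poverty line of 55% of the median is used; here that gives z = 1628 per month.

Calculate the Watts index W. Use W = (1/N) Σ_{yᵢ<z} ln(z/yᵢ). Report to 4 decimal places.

Poor units: 1460 (q = 1 of N = 9).
Log shortfalls: ln(1628/1460) = 0.1089.
W = 0.108916 / 9 = 0.0121.

0.0121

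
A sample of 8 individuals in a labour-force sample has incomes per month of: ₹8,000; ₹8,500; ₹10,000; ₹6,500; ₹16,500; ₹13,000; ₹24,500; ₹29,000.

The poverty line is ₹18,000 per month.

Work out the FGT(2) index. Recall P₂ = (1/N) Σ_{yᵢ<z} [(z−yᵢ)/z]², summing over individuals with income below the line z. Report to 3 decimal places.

0.160

Poor units: ₹6,500, ₹8,000, ₹8,500, ₹10,000, ₹13,000, ₹16,500 (q = 6 of N = 8).
Gap ratios (z−y)/z: (18000−6500)/18000 = 0.6389; (18000−8000)/18000 = 0.5556; (18000−8500)/18000 = 0.5278; (18000−10000)/18000 = 0.4444; (18000−13000)/18000 = 0.2778; (18000−16500)/18000 = 0.0833.
Squared: 0.4082; 0.3086; 0.2785; 0.1975; 0.0772; 0.0069.
Sum = 1.277006; P₂ = 1.277006 / 8 = 0.160.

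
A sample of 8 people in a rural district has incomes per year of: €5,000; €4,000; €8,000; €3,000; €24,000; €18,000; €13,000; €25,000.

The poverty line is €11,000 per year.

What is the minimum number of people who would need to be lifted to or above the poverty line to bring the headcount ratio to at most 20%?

Currently q = 4 of N = 8 are below the line (H = 0.500).
A headcount ratio of at most 20% allows at most ⌊0.20 × 8⌋ = 1 poor people.
So at least 4 − 1 = 3 must be lifted.

3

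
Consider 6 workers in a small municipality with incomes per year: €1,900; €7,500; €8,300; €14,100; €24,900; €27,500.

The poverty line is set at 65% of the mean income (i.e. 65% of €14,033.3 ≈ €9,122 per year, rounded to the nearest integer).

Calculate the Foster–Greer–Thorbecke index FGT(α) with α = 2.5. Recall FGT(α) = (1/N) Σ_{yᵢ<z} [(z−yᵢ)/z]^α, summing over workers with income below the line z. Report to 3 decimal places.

Below z: €1,900, €7,500, €8,300 (q = 3 of N = 6).
Gap ratios (z−y)/z: (9122−1900)/9122 = 0.7917; (9122−7500)/9122 = 0.1778; (9122−8300)/9122 = 0.0901.
Raised to α = 2.5: 0.55772; 0.01333; 0.00244.
Sum = 0.573493; FGT(2.5) = 0.573493 / 6 = 0.096.

0.096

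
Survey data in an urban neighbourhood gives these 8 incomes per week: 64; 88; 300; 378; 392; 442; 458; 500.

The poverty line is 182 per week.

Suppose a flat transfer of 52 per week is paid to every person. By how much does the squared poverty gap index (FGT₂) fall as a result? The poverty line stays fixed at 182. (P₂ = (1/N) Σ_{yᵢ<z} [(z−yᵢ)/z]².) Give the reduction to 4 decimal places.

Before: below the line — 64, 88; squared poverty gap index (FGT₂) = 0.085889.
After the 52 transfer: below the line — 116, 140; squared poverty gap index (FGT₂) = 0.023095.
Reduction = 0.085889 − 0.023095 = 0.0628.

0.0628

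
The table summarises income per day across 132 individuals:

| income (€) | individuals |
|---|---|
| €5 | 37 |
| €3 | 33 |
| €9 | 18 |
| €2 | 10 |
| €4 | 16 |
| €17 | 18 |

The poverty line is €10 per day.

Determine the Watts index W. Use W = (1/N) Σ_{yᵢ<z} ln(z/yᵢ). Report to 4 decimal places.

Below the line: 10×€2, 33×€3, 16×€4, 37×€5, 18×€9 (q = 114 of N = 132).
Log shortfalls: ln(10/2) = 1.6094 (×10); ln(10/3) = 1.2040 (×33); ln(10/4) = 0.9163 (×16); ln(10/5) = 0.6931 (×37); ln(10/9) = 0.1054 (×18).
W = 98.029068 / 132 = 0.7426.

0.7426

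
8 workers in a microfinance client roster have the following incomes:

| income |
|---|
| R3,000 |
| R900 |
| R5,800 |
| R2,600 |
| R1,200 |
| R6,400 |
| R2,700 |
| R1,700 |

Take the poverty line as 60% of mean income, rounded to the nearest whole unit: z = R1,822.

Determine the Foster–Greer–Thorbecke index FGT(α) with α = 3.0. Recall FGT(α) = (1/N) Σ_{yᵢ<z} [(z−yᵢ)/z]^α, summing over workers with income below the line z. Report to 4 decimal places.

Poor units: R900, R1,200, R1,700 (q = 3 of N = 8).
Normalized shortfalls: (1822−900)/1822 = 0.5060; (1822−1200)/1822 = 0.3414; (1822−1700)/1822 = 0.0670.
Raised to α = 3.0: 0.12958; 0.03979; 0.00030.
Sum = 0.169669; FGT(3.0) = 0.169669 / 8 = 0.0212.

0.0212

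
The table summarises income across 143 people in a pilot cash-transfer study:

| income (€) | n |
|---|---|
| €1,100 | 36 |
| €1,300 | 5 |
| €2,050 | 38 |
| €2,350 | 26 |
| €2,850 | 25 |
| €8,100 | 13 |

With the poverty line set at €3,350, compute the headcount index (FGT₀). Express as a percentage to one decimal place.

130 of the 143 people have income below €3,350.
H = 130/143 = 90.9%.

90.9%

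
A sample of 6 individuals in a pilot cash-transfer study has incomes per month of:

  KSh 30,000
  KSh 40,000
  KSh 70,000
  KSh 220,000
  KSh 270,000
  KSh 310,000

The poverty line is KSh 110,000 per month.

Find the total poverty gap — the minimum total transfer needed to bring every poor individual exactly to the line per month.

KSh 190,000

Below the line: KSh 30,000, KSh 40,000, KSh 70,000 (q = 3 of N = 6).
Individual gaps: 110000−30000 = 80000; 110000−40000 = 70000; 110000−70000 = 40000.
Aggregate gap = KSh 190,000.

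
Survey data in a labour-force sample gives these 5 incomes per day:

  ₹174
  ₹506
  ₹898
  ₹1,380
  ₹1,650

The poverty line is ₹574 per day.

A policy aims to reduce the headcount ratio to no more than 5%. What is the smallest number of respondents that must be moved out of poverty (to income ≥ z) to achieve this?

2 of the 5 respondents are poor, so H = 2/5 = 0.400.
A headcount ratio of at most 5% allows at most ⌊0.05 × 5⌋ = 0 poor respondents.
So at least 2 − 0 = 2 must be lifted.

2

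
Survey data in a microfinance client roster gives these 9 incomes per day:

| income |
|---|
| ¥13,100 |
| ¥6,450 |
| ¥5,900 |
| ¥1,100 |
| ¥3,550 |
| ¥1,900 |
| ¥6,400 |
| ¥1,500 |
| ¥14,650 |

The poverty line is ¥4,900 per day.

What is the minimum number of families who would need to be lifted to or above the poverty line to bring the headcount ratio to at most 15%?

3

4 of the 9 families are poor, so H = 4/9 = 0.444.
A headcount ratio of at most 15% allows at most ⌊0.15 × 9⌋ = 1 poor families.
So at least 4 − 1 = 3 must be lifted.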